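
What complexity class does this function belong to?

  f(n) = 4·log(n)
O(log n)

The dominant term in 4·log(n) is 4·log(n), which is Θ(log n).
Constants are absorbed, so the tightest bound is O(log n).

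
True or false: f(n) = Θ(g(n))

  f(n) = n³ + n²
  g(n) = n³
True

f(n) = n³ + n² and g(n) = n³ are both O(n³).
Since they have the same asymptotic growth rate, f(n) = Θ(g(n)) is true.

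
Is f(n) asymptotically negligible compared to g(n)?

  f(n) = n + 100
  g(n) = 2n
False

f(n) = n + 100 is O(n), and g(n) = 2n is O(n).
Since they have the same growth rate, f(n) = o(g(n)) is false.
(f = o(g) requires f to grow strictly slower, not equal.)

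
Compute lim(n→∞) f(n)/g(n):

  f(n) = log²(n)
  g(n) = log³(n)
0

Since log²(n) (O(log² n)) grows slower than log³(n) (O(log³ n)),
the ratio f(n)/g(n) → 0 as n → ∞.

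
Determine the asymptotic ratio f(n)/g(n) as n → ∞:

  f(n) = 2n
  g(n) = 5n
2/5

Since 2n and 5n have the same growth rate (O(n)),
the ratio converges to a constant: 2/5.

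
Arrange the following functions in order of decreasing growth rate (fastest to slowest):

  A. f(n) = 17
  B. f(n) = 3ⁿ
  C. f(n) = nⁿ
C > B > A

Comparing growth rates:
C = nⁿ is O(nⁿ)
B = 3ⁿ is O(3ⁿ)
A = 17 is O(1)

Therefore, the order from fastest to slowest is: C > B > A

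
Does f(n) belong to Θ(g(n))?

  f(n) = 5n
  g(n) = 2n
True

f(n) = 5n and g(n) = 2n are both O(n).
Since they have the same asymptotic growth rate, f(n) = Θ(g(n)) is true.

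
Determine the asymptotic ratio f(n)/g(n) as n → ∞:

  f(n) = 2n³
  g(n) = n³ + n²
2

Since 2n³ and n³ + n² have the same growth rate (O(n³)),
the ratio converges to a constant: 2.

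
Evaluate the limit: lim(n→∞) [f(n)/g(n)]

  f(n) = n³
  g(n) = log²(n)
∞

Since n³ (O(n³)) grows faster than log²(n) (O(log² n)),
the ratio f(n)/g(n) → ∞ as n → ∞.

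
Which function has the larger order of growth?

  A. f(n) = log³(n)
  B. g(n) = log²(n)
A

f(n) = log³(n) is O(log³ n), while g(n) = log²(n) is O(log² n).
Since O(log³ n) grows faster than O(log² n), f(n) dominates.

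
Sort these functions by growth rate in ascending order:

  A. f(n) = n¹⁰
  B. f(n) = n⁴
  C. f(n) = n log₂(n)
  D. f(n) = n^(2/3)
D < C < B < A

Comparing growth rates:
D = n^(2/3) is O(n^(2/3))
C = n log₂(n) is O(n log n)
B = n⁴ is O(n⁴)
A = n¹⁰ is O(n¹⁰)

Therefore, the order from slowest to fastest is: D < C < B < A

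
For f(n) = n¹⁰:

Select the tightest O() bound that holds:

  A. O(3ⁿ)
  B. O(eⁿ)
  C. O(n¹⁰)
C

f(n) = n¹⁰ is O(n¹⁰).
All listed options are valid Big-O bounds (upper bounds),
but O(n¹⁰) is the tightest (smallest valid bound).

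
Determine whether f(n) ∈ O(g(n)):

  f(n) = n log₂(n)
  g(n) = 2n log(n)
True

f(n) = n log₂(n) and g(n) = 2n log(n) are both O(n log n).
Big-O permits equal growth rates (f ≤ c·g for some c), so f(n) = O(g(n)) is true.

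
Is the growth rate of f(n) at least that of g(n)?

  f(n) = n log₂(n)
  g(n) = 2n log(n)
True

f(n) = n log₂(n) and g(n) = 2n log(n) are both O(n log n).
Big-Ω permits equal growth rates (f ≥ c·g for some c > 0), so f(n) = Ω(g(n)) is true.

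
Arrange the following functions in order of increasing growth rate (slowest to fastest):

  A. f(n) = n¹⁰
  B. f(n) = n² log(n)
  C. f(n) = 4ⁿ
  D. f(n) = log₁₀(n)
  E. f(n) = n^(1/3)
D < E < B < A < C

Comparing growth rates:
D = log₁₀(n) is O(log n)
E = n^(1/3) is O(n^(1/3))
B = n² log(n) is O(n² log n)
A = n¹⁰ is O(n¹⁰)
C = 4ⁿ is O(4ⁿ)

Therefore, the order from slowest to fastest is: D < E < B < A < C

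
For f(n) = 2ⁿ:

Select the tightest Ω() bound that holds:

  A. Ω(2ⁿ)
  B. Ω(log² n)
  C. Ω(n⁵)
A

f(n) = 2ⁿ is Ω(2ⁿ).
All listed options are valid Big-Ω bounds (lower bounds),
but Ω(2ⁿ) is the tightest (largest valid bound).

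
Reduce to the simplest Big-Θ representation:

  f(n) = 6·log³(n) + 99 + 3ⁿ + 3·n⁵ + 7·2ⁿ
Θ(3ⁿ)

Order the terms by growth rate: 99 ≺ 6·log³(n) ≺ 3·n⁵ ≺ 7·2ⁿ ≺ 3ⁿ.
The fastest-growing term 3ⁿ dominates as n → ∞; dropping its constant factor gives Θ(3ⁿ).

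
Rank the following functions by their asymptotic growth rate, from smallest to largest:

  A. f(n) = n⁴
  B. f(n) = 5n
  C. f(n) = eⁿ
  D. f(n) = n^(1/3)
D < B < A < C

Comparing growth rates:
D = n^(1/3) is O(n^(1/3))
B = 5n is O(n)
A = n⁴ is O(n⁴)
C = eⁿ is O(eⁿ)

Therefore, the order from slowest to fastest is: D < B < A < C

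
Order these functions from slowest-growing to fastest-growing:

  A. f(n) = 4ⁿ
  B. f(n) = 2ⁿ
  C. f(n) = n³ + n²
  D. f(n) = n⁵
C < D < B < A

Comparing growth rates:
C = n³ + n² is O(n³)
D = n⁵ is O(n⁵)
B = 2ⁿ is O(2ⁿ)
A = 4ⁿ is O(4ⁿ)

Therefore, the order from slowest to fastest is: C < D < B < A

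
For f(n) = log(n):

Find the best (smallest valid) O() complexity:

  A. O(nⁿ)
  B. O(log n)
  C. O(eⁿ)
B

f(n) = log(n) is O(log n).
All listed options are valid Big-O bounds (upper bounds),
but O(log n) is the tightest (smallest valid bound).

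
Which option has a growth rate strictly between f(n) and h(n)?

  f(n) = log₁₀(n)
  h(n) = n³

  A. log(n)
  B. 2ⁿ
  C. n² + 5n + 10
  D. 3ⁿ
C

We need g(n) with log₁₀(n) = o(g(n)) and g(n) = o(n³), i.e. O(log n) ≺ g ≺ O(n³).
Check each option:
  A. log(n) — O(log n) does not grow strictly faster than f(n)
  B. 2ⁿ — O(2ⁿ) does not grow strictly slower than h(n)
  C. n² + 5n + 10 — O(n²) is strictly between O(log n) and O(n³) ✓
  D. 3ⁿ — O(3ⁿ) does not grow strictly slower than h(n)

Only option C (n² + 5n + 10) lies strictly between.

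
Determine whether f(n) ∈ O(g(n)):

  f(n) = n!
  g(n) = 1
False

f(n) = n! is O(n!), and g(n) = 1 is O(1).
Since O(n!) grows faster than O(1), f(n) = O(g(n)) is false.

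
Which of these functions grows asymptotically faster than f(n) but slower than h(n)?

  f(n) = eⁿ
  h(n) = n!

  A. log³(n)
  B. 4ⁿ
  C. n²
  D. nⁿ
B

We need g(n) with eⁿ = o(g(n)) and g(n) = o(n!), i.e. O(eⁿ) ≺ g ≺ O(n!).
Check each option:
  A. log³(n) — O(log³ n) does not grow strictly faster than f(n)
  B. 4ⁿ — O(4ⁿ) is strictly between O(eⁿ) and O(n!) ✓
  C. n² — O(n²) does not grow strictly faster than f(n)
  D. nⁿ — O(nⁿ) does not grow strictly slower than h(n)

Only option B (4ⁿ) lies strictly between.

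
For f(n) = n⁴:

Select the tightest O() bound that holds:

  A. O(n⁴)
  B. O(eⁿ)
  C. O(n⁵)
A

f(n) = n⁴ is O(n⁴).
All listed options are valid Big-O bounds (upper bounds),
but O(n⁴) is the tightest (smallest valid bound).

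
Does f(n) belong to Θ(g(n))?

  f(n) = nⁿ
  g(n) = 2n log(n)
False

f(n) = nⁿ is O(nⁿ), and g(n) = 2n log(n) is O(n log n).
Since they have different growth rates, f(n) = Θ(g(n)) is false.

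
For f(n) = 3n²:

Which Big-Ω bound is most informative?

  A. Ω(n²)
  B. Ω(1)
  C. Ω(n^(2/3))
A

f(n) = 3n² is Ω(n²).
All listed options are valid Big-Ω bounds (lower bounds),
but Ω(n²) is the tightest (largest valid bound).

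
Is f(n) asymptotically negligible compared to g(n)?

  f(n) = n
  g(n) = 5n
False

f(n) = n is O(n), and g(n) = 5n is O(n).
Since they have the same growth rate, f(n) = o(g(n)) is false.
(f = o(g) requires f to grow strictly slower, not equal.)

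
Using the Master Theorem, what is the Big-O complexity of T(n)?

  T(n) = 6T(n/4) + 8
Θ(n^log₄(6))

Master Theorem: a = 6, b = 4, f(n) = 8.
Compute the critical exponent d = log₄(6) = 1.292.
Compare f(n) = Θ(1) against n^d:
  k = 0 < d = 1.292, so f(n) = O(n^(d-ε)) — Case 1.
  The recursion cost dominates: T(n) = Θ(n^d) = Θ(n^log₄(6)).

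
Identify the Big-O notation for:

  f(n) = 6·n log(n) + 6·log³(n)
O(n log n)

The dominant term in 6·n log(n) + 6·log³(n) is 6·n log(n), which is Θ(n log n).
Lower-order terms (6·log³(n)) are asymptotically negligible.
Constants are absorbed, so the tightest bound is O(n log n).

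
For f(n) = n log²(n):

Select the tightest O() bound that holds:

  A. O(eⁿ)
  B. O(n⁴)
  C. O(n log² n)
C

f(n) = n log²(n) is O(n log² n).
All listed options are valid Big-O bounds (upper bounds),
but O(n log² n) is the tightest (smallest valid bound).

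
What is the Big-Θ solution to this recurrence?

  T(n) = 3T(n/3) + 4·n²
Θ(n²)

Master Theorem: a = 3, b = 3, f(n) = 4·n².
Compute the critical exponent d = log₃(3) = 1.
Compare f(n) = Θ(n²) against n^d:
  k = 2 > d = 1, so f(n) = Ω(n^(d+ε)) — Case 3.
  Regularity: a·(n/b)^2/n^2 = a/b^2 = 3/9 < 1 ✓.
  The top-level work dominates: T(n) = Θ(f(n)) = Θ(n²).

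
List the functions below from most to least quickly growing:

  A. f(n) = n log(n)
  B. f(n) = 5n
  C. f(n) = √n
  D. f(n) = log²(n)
A > B > C > D

Comparing growth rates:
A = n log(n) is O(n log n)
B = 5n is O(n)
C = √n is O(√n)
D = log²(n) is O(log² n)

Therefore, the order from fastest to slowest is: A > B > C > D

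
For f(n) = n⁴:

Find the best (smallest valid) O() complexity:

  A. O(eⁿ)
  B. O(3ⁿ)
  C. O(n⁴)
C

f(n) = n⁴ is O(n⁴).
All listed options are valid Big-O bounds (upper bounds),
but O(n⁴) is the tightest (smallest valid bound).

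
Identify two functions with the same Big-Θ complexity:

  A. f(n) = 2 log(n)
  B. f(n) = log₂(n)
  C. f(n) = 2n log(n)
A and B

Examining each function:
  A. 2 log(n) is O(log n)
  B. log₂(n) is O(log n)
  C. 2n log(n) is O(n log n)

Functions A and B both have the same complexity class.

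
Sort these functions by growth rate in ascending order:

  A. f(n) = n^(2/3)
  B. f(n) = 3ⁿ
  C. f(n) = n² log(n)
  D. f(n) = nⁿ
A < C < B < D

Comparing growth rates:
A = n^(2/3) is O(n^(2/3))
C = n² log(n) is O(n² log n)
B = 3ⁿ is O(3ⁿ)
D = nⁿ is O(nⁿ)

Therefore, the order from slowest to fastest is: A < C < B < D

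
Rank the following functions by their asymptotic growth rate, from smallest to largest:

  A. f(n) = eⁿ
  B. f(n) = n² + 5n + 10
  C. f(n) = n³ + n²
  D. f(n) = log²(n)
D < B < C < A

Comparing growth rates:
D = log²(n) is O(log² n)
B = n² + 5n + 10 is O(n²)
C = n³ + n² is O(n³)
A = eⁿ is O(eⁿ)

Therefore, the order from slowest to fastest is: D < B < C < A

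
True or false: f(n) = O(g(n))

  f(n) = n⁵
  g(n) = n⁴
False

f(n) = n⁵ is O(n⁵), and g(n) = n⁴ is O(n⁴).
Since O(n⁵) grows faster than O(n⁴), f(n) = O(g(n)) is false.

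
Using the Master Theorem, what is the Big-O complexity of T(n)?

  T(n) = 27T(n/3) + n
Θ(n³)

Master Theorem: a = 27, b = 3, f(n) = n.
Compute the critical exponent d = log₃(27) = 3.
Compare f(n) = Θ(n) against n^d:
  k = 1 < d = 3, so f(n) = O(n^(d-ε)) — Case 1.
  The recursion cost dominates: T(n) = Θ(n^d) = Θ(n³).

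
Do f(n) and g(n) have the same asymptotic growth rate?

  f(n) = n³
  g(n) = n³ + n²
True

f(n) = n³ and g(n) = n³ + n² are both O(n³).
Since they have the same asymptotic growth rate, f(n) = Θ(g(n)) is true.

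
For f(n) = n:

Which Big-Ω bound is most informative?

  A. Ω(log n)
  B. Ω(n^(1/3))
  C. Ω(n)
C

f(n) = n is Ω(n).
All listed options are valid Big-Ω bounds (lower bounds),
but Ω(n) is the tightest (largest valid bound).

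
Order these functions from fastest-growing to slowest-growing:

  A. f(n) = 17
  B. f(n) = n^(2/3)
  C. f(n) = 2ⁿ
C > B > A

Comparing growth rates:
C = 2ⁿ is O(2ⁿ)
B = n^(2/3) is O(n^(2/3))
A = 17 is O(1)

Therefore, the order from fastest to slowest is: C > B > A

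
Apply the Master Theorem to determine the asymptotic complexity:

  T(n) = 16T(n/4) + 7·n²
Θ(n² log n)

Master Theorem: a = 16, b = 4, f(n) = 7·n².
Compute the critical exponent d = log₄(16) = 2.
Compare f(n) = Θ(n²) against n^d:
  k = 2 = d, so f(n) = Θ(n^d) — Case 2.
  Work is balanced across levels: T(n) = Θ(n^d log n) = Θ(n² log n).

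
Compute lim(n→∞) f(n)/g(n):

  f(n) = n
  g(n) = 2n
1/2

Since n and 2n have the same growth rate (O(n)),
the ratio converges to a constant: 1/2.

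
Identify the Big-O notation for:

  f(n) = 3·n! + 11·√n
O(n!)

The dominant term in 3·n! + 11·√n is 3·n!, which is Θ(n!).
Lower-order terms (11·√n) are asymptotically negligible.
Constants are absorbed, so the tightest bound is O(n!).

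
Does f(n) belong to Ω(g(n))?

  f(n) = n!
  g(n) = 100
True

f(n) = n! is O(n!), and g(n) = 100 is O(1).
Since O(n!) grows at least as fast as O(1), f(n) = Ω(g(n)) is true.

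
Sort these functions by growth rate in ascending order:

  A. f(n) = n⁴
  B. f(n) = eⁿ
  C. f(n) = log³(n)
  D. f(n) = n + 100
C < D < A < B

Comparing growth rates:
C = log³(n) is O(log³ n)
D = n + 100 is O(n)
A = n⁴ is O(n⁴)
B = eⁿ is O(eⁿ)

Therefore, the order from slowest to fastest is: C < D < A < B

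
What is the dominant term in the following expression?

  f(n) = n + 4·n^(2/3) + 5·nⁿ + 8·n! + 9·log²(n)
5·nⁿ

Looking at each term:
  - n is O(n)
  - 4·n^(2/3) is O(n^(2/3))
  - 5·nⁿ is O(nⁿ)
  - 8·n! is O(n!)
  - 9·log²(n) is O(log² n)

The term 5·nⁿ (O(nⁿ)) grows fastest and dominates all others.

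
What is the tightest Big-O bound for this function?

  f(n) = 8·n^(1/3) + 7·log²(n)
O(n^(1/3))

The dominant term in 8·n^(1/3) + 7·log²(n) is 8·n^(1/3), which is Θ(n^(1/3)).
Lower-order terms (7·log²(n)) are asymptotically negligible.
Constants are absorbed, so the tightest bound is O(n^(1/3)).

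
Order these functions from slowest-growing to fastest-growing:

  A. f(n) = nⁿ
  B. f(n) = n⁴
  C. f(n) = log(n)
C < B < A

Comparing growth rates:
C = log(n) is O(log n)
B = n⁴ is O(n⁴)
A = nⁿ is O(nⁿ)

Therefore, the order from slowest to fastest is: C < B < A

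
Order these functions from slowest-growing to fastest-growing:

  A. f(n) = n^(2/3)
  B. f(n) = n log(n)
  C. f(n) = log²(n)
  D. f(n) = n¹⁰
C < A < B < D

Comparing growth rates:
C = log²(n) is O(log² n)
A = n^(2/3) is O(n^(2/3))
B = n log(n) is O(n log n)
D = n¹⁰ is O(n¹⁰)

Therefore, the order from slowest to fastest is: C < A < B < D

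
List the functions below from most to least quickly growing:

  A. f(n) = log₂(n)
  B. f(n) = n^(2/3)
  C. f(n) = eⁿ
C > B > A

Comparing growth rates:
C = eⁿ is O(eⁿ)
B = n^(2/3) is O(n^(2/3))
A = log₂(n) is O(log n)

Therefore, the order from fastest to slowest is: C > B > A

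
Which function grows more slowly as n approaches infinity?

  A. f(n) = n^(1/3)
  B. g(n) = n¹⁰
A

f(n) = n^(1/3) is O(n^(1/3)), while g(n) = n¹⁰ is O(n¹⁰).
Since O(n^(1/3)) grows slower than O(n¹⁰), f(n) is dominated.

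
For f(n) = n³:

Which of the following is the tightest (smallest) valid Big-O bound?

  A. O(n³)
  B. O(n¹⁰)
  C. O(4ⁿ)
A

f(n) = n³ is O(n³).
All listed options are valid Big-O bounds (upper bounds),
but O(n³) is the tightest (smallest valid bound).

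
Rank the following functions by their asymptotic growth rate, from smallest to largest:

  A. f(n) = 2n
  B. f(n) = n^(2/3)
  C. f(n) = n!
B < A < C

Comparing growth rates:
B = n^(2/3) is O(n^(2/3))
A = 2n is O(n)
C = n! is O(n!)

Therefore, the order from slowest to fastest is: B < A < C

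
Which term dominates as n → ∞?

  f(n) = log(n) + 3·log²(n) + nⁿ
nⁿ

Looking at each term:
  - log(n) is O(log n)
  - 3·log²(n) is O(log² n)
  - nⁿ is O(nⁿ)

The term nⁿ (O(nⁿ)) grows fastest and dominates all others.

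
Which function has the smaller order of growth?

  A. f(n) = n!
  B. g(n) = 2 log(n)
B

f(n) = n! is O(n!), while g(n) = 2 log(n) is O(log n).
Since O(log n) grows slower than O(n!), g(n) is dominated.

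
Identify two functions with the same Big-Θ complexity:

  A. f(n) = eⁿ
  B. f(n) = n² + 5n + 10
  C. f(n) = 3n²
B and C

Examining each function:
  A. eⁿ is O(eⁿ)
  B. n² + 5n + 10 is O(n²)
  C. 3n² is O(n²)

Functions B and C both have the same complexity class.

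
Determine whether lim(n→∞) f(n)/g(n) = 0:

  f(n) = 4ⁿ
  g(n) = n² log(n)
False

f(n) = 4ⁿ is O(4ⁿ), and g(n) = n² log(n) is O(n² log n).
Since O(4ⁿ) grows faster than or equal to O(n² log n), f(n) = o(g(n)) is false.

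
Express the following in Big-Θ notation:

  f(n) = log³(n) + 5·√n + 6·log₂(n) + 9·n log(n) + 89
Θ(n log n)

Order the terms by growth rate: 89 ≺ 6·log₂(n) ≺ log³(n) ≺ 5·√n ≺ 9·n log(n).
The fastest-growing term 9·n log(n) dominates as n → ∞; dropping its constant factor gives Θ(n log n).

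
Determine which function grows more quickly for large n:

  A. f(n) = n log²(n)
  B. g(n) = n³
B

f(n) = n log²(n) is O(n log² n), while g(n) = n³ is O(n³).
Since O(n³) grows faster than O(n log² n), g(n) dominates.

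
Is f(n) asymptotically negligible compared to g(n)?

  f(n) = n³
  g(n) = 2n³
False

f(n) = n³ is O(n³), and g(n) = 2n³ is O(n³).
Since they have the same growth rate, f(n) = o(g(n)) is false.
(f = o(g) requires f to grow strictly slower, not equal.)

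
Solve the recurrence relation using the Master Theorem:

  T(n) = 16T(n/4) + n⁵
Θ(n⁵)

Master Theorem: a = 16, b = 4, f(n) = n⁵.
Compute the critical exponent d = log₄(16) = 2.
Compare f(n) = Θ(n⁵) against n^d:
  k = 5 > d = 2, so f(n) = Ω(n^(d+ε)) — Case 3.
  Regularity: a·(n/b)^5/n^5 = a/b^5 = 16/1024 < 1 ✓.
  The top-level work dominates: T(n) = Θ(f(n)) = Θ(n⁵).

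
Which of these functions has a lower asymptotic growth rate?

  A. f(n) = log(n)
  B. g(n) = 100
B

f(n) = log(n) is O(log n), while g(n) = 100 is O(1).
Since O(1) grows slower than O(log n), g(n) is dominated.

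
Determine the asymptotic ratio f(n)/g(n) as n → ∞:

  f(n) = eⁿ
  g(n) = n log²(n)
∞

Since eⁿ (O(eⁿ)) grows faster than n log²(n) (O(n log² n)),
the ratio f(n)/g(n) → ∞ as n → ∞.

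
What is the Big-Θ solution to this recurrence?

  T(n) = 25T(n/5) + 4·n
Θ(n²)

Master Theorem: a = 25, b = 5, f(n) = 4·n.
Compute the critical exponent d = log₅(25) = 2.
Compare f(n) = Θ(n) against n^d:
  k = 1 < d = 2, so f(n) = O(n^(d-ε)) — Case 1.
  The recursion cost dominates: T(n) = Θ(n^d) = Θ(n²).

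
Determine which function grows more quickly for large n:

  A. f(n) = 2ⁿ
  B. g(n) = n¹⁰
A

f(n) = 2ⁿ is O(2ⁿ), while g(n) = n¹⁰ is O(n¹⁰).
Since O(2ⁿ) grows faster than O(n¹⁰), f(n) dominates.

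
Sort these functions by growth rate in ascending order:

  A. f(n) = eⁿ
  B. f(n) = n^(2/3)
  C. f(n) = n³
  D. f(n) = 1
D < B < C < A

Comparing growth rates:
D = 1 is O(1)
B = n^(2/3) is O(n^(2/3))
C = n³ is O(n³)
A = eⁿ is O(eⁿ)

Therefore, the order from slowest to fastest is: D < B < C < A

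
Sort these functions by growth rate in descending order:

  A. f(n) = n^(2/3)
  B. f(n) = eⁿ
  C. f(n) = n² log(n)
B > C > A

Comparing growth rates:
B = eⁿ is O(eⁿ)
C = n² log(n) is O(n² log n)
A = n^(2/3) is O(n^(2/3))

Therefore, the order from fastest to slowest is: B > C > A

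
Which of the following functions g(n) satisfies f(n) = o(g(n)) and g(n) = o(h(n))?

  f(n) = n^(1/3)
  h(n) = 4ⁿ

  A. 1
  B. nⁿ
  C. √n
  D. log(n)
C

We need g(n) with n^(1/3) = o(g(n)) and g(n) = o(4ⁿ), i.e. O(n^(1/3)) ≺ g ≺ O(4ⁿ).
Check each option:
  A. 1 — O(1) does not grow strictly faster than f(n)
  B. nⁿ — O(nⁿ) does not grow strictly slower than h(n)
  C. √n — O(√n) is strictly between O(n^(1/3)) and O(4ⁿ) ✓
  D. log(n) — O(log n) does not grow strictly faster than f(n)

Only option C (√n) lies strictly between.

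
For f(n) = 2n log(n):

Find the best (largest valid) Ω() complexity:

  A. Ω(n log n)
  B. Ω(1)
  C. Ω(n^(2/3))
A

f(n) = 2n log(n) is Ω(n log n).
All listed options are valid Big-Ω bounds (lower bounds),
but Ω(n log n) is the tightest (largest valid bound).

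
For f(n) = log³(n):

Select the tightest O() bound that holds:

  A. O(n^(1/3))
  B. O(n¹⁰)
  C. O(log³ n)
C

f(n) = log³(n) is O(log³ n).
All listed options are valid Big-O bounds (upper bounds),
but O(log³ n) is the tightest (smallest valid bound).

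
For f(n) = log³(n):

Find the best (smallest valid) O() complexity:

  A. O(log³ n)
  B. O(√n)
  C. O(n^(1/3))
A

f(n) = log³(n) is O(log³ n).
All listed options are valid Big-O bounds (upper bounds),
but O(log³ n) is the tightest (smallest valid bound).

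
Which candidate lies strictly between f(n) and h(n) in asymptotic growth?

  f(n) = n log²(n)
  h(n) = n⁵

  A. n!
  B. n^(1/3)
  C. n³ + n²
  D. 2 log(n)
C

We need g(n) with n log²(n) = o(g(n)) and g(n) = o(n⁵), i.e. O(n log² n) ≺ g ≺ O(n⁵).
Check each option:
  A. n! — O(n!) does not grow strictly slower than h(n)
  B. n^(1/3) — O(n^(1/3)) does not grow strictly faster than f(n)
  C. n³ + n² — O(n³) is strictly between O(n log² n) and O(n⁵) ✓
  D. 2 log(n) — O(log n) does not grow strictly faster than f(n)

Only option C (n³ + n²) lies strictly between.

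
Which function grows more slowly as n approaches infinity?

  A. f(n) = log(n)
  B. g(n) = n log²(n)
A

f(n) = log(n) is O(log n), while g(n) = n log²(n) is O(n log² n).
Since O(log n) grows slower than O(n log² n), f(n) is dominated.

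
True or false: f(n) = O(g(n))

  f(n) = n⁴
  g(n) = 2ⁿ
True

f(n) = n⁴ is O(n⁴), and g(n) = 2ⁿ is O(2ⁿ).
Since O(n⁴) ⊆ O(2ⁿ) (f grows no faster than g), f(n) = O(g(n)) is true.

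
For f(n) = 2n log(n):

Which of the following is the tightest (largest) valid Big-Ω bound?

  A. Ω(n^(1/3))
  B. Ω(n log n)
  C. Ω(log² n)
B

f(n) = 2n log(n) is Ω(n log n).
All listed options are valid Big-Ω bounds (lower bounds),
but Ω(n log n) is the tightest (largest valid bound).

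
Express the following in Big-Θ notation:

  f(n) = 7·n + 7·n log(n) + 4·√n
Θ(n log n)

Order the terms by growth rate: 4·√n ≺ 7·n ≺ 7·n log(n).
The fastest-growing term 7·n log(n) dominates as n → ∞; dropping its constant factor gives Θ(n log n).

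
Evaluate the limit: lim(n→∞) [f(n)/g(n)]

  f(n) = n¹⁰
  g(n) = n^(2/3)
∞

Since n¹⁰ (O(n¹⁰)) grows faster than n^(2/3) (O(n^(2/3))),
the ratio f(n)/g(n) → ∞ as n → ∞.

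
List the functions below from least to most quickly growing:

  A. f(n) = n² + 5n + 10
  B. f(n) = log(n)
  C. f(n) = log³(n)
B < C < A

Comparing growth rates:
B = log(n) is O(log n)
C = log³(n) is O(log³ n)
A = n² + 5n + 10 is O(n²)

Therefore, the order from slowest to fastest is: B < C < A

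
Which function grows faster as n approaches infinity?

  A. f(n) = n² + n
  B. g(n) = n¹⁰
B

f(n) = n² + n is O(n²), while g(n) = n¹⁰ is O(n¹⁰).
Since O(n¹⁰) grows faster than O(n²), g(n) dominates.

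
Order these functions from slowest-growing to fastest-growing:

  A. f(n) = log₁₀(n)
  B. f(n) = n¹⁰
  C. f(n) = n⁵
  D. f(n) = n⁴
A < D < C < B

Comparing growth rates:
A = log₁₀(n) is O(log n)
D = n⁴ is O(n⁴)
C = n⁵ is O(n⁵)
B = n¹⁰ is O(n¹⁰)

Therefore, the order from slowest to fastest is: A < D < C < B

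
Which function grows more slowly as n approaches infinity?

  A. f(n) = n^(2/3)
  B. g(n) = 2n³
A

f(n) = n^(2/3) is O(n^(2/3)), while g(n) = 2n³ is O(n³).
Since O(n^(2/3)) grows slower than O(n³), f(n) is dominated.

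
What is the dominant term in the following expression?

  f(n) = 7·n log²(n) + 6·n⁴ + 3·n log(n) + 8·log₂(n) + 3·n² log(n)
6·n⁴

Looking at each term:
  - 7·n log²(n) is O(n log² n)
  - 6·n⁴ is O(n⁴)
  - 3·n log(n) is O(n log n)
  - 8·log₂(n) is O(log n)
  - 3·n² log(n) is O(n² log n)

The term 6·n⁴ (O(n⁴)) grows fastest and dominates all others.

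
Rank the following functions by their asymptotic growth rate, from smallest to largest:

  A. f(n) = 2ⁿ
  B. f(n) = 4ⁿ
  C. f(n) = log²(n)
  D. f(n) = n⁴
C < D < A < B

Comparing growth rates:
C = log²(n) is O(log² n)
D = n⁴ is O(n⁴)
A = 2ⁿ is O(2ⁿ)
B = 4ⁿ is O(4ⁿ)

Therefore, the order from slowest to fastest is: C < D < A < B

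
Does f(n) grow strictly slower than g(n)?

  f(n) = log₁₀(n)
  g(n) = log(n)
False

f(n) = log₁₀(n) is O(log n), and g(n) = log(n) is O(log n).
Since they have the same growth rate, f(n) = o(g(n)) is false.
(f = o(g) requires f to grow strictly slower, not equal.)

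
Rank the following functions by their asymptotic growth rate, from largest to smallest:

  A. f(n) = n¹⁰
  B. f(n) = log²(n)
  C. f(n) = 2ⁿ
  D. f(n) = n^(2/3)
C > A > D > B

Comparing growth rates:
C = 2ⁿ is O(2ⁿ)
A = n¹⁰ is O(n¹⁰)
D = n^(2/3) is O(n^(2/3))
B = log²(n) is O(log² n)

Therefore, the order from fastest to slowest is: C > A > D > B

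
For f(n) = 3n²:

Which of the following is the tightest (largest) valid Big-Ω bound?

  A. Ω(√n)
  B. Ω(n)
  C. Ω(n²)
C

f(n) = 3n² is Ω(n²).
All listed options are valid Big-Ω bounds (lower bounds),
but Ω(n²) is the tightest (largest valid bound).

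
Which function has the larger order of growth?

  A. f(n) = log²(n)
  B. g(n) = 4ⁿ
B

f(n) = log²(n) is O(log² n), while g(n) = 4ⁿ is O(4ⁿ).
Since O(4ⁿ) grows faster than O(log² n), g(n) dominates.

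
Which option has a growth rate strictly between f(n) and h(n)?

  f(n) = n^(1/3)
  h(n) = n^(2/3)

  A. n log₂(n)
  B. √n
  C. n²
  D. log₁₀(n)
B

We need g(n) with n^(1/3) = o(g(n)) and g(n) = o(n^(2/3)), i.e. O(n^(1/3)) ≺ g ≺ O(n^(2/3)).
Check each option:
  A. n log₂(n) — O(n log n) does not grow strictly slower than h(n)
  B. √n — O(√n) is strictly between O(n^(1/3)) and O(n^(2/3)) ✓
  C. n² — O(n²) does not grow strictly slower than h(n)
  D. log₁₀(n) — O(log n) does not grow strictly faster than f(n)

Only option B (√n) lies strictly between.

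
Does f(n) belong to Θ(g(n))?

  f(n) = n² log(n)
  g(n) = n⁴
False

f(n) = n² log(n) is O(n² log n), and g(n) = n⁴ is O(n⁴).
Since they have different growth rates, f(n) = Θ(g(n)) is false.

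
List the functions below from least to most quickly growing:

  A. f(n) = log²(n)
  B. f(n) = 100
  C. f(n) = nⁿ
B < A < C

Comparing growth rates:
B = 100 is O(1)
A = log²(n) is O(log² n)
C = nⁿ is O(nⁿ)

Therefore, the order from slowest to fastest is: B < A < C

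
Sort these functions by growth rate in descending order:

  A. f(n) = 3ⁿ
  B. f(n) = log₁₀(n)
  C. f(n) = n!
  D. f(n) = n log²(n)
C > A > D > B

Comparing growth rates:
C = n! is O(n!)
A = 3ⁿ is O(3ⁿ)
D = n log²(n) is O(n log² n)
B = log₁₀(n) is O(log n)

Therefore, the order from fastest to slowest is: C > A > D > B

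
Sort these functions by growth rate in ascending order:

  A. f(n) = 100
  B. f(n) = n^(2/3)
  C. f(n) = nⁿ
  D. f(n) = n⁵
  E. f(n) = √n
A < E < B < D < C

Comparing growth rates:
A = 100 is O(1)
E = √n is O(√n)
B = n^(2/3) is O(n^(2/3))
D = n⁵ is O(n⁵)
C = nⁿ is O(nⁿ)

Therefore, the order from slowest to fastest is: A < E < B < D < C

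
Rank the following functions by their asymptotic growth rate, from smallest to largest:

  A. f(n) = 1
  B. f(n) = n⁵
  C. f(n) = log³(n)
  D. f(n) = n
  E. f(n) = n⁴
A < C < D < E < B

Comparing growth rates:
A = 1 is O(1)
C = log³(n) is O(log³ n)
D = n is O(n)
E = n⁴ is O(n⁴)
B = n⁵ is O(n⁵)

Therefore, the order from slowest to fastest is: A < C < D < E < B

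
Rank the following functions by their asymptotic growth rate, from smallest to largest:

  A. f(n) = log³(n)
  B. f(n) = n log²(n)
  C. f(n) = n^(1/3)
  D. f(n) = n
A < C < D < B

Comparing growth rates:
A = log³(n) is O(log³ n)
C = n^(1/3) is O(n^(1/3))
D = n is O(n)
B = n log²(n) is O(n log² n)

Therefore, the order from slowest to fastest is: A < C < D < B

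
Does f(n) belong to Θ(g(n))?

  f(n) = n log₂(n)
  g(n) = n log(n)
True

f(n) = n log₂(n) and g(n) = n log(n) are both O(n log n).
Since they have the same asymptotic growth rate, f(n) = Θ(g(n)) is true.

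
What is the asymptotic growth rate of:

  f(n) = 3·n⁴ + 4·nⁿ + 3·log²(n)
Θ(nⁿ)

Order the terms by growth rate: 3·log²(n) ≺ 3·n⁴ ≺ 4·nⁿ.
The fastest-growing term 4·nⁿ dominates as n → ∞; dropping its constant factor gives Θ(nⁿ).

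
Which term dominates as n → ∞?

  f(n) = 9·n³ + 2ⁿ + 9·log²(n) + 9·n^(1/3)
2ⁿ

Looking at each term:
  - 9·n³ is O(n³)
  - 2ⁿ is O(2ⁿ)
  - 9·log²(n) is O(log² n)
  - 9·n^(1/3) is O(n^(1/3))

The term 2ⁿ (O(2ⁿ)) grows fastest and dominates all others.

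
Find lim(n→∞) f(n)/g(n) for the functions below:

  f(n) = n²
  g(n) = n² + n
1

Since n² and n² + n have the same growth rate (O(n²)),
the ratio converges to a constant: 1.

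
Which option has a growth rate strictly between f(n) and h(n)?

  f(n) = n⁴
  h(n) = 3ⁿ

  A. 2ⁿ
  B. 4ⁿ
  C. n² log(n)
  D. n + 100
A

We need g(n) with n⁴ = o(g(n)) and g(n) = o(3ⁿ), i.e. O(n⁴) ≺ g ≺ O(3ⁿ).
Check each option:
  A. 2ⁿ — O(2ⁿ) is strictly between O(n⁴) and O(3ⁿ) ✓
  B. 4ⁿ — O(4ⁿ) does not grow strictly slower than h(n)
  C. n² log(n) — O(n² log n) does not grow strictly faster than f(n)
  D. n + 100 — O(n) does not grow strictly faster than f(n)

Only option A (2ⁿ) lies strictly between.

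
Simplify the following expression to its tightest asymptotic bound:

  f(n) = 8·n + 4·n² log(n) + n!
Θ(n!)

Order the terms by growth rate: 8·n ≺ 4·n² log(n) ≺ n!.
The fastest-growing term n! dominates as n → ∞; dropping its constant factor gives Θ(n!).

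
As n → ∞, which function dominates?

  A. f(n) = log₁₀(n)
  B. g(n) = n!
B

f(n) = log₁₀(n) is O(log n), while g(n) = n! is O(n!).
Since O(n!) grows faster than O(log n), g(n) dominates.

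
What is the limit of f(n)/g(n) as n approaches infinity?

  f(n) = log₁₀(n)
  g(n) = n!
0

Since log₁₀(n) (O(log n)) grows slower than n! (O(n!)),
the ratio f(n)/g(n) → 0 as n → ∞.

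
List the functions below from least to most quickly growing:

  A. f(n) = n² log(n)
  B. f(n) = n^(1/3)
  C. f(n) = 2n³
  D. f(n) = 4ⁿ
B < A < C < D

Comparing growth rates:
B = n^(1/3) is O(n^(1/3))
A = n² log(n) is O(n² log n)
C = 2n³ is O(n³)
D = 4ⁿ is O(4ⁿ)

Therefore, the order from slowest to fastest is: B < A < C < D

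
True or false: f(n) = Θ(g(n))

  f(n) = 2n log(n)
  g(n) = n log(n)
True

f(n) = 2n log(n) and g(n) = n log(n) are both O(n log n).
Since they have the same asymptotic growth rate, f(n) = Θ(g(n)) is true.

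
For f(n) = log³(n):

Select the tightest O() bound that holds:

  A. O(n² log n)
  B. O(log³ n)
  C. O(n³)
B

f(n) = log³(n) is O(log³ n).
All listed options are valid Big-O bounds (upper bounds),
but O(log³ n) is the tightest (smallest valid bound).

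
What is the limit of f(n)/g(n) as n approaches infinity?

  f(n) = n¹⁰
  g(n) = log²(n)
∞

Since n¹⁰ (O(n¹⁰)) grows faster than log²(n) (O(log² n)),
the ratio f(n)/g(n) → ∞ as n → ∞.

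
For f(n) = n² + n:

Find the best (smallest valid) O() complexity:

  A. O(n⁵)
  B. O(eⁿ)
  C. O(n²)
C

f(n) = n² + n is O(n²).
All listed options are valid Big-O bounds (upper bounds),
but O(n²) is the tightest (smallest valid bound).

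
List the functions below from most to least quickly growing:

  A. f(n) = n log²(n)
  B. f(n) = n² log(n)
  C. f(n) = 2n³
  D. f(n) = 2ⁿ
D > C > B > A

Comparing growth rates:
D = 2ⁿ is O(2ⁿ)
C = 2n³ is O(n³)
B = n² log(n) is O(n² log n)
A = n log²(n) is O(n log² n)

Therefore, the order from fastest to slowest is: D > C > B > A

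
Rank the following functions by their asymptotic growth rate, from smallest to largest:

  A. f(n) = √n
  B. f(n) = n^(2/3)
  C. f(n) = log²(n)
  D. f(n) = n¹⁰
C < A < B < D

Comparing growth rates:
C = log²(n) is O(log² n)
A = √n is O(√n)
B = n^(2/3) is O(n^(2/3))
D = n¹⁰ is O(n¹⁰)

Therefore, the order from slowest to fastest is: C < A < B < D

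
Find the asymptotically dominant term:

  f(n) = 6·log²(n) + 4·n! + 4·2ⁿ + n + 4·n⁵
4·n!

Looking at each term:
  - 6·log²(n) is O(log² n)
  - 4·n! is O(n!)
  - 4·2ⁿ is O(2ⁿ)
  - n is O(n)
  - 4·n⁵ is O(n⁵)

The term 4·n! (O(n!)) grows fastest and dominates all others.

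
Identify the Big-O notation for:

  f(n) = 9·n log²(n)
O(n log² n)

The dominant term in 9·n log²(n) is 9·n log²(n), which is Θ(n log² n).
Constants are absorbed, so the tightest bound is O(n log² n).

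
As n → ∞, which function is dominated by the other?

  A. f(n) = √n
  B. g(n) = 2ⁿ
A

f(n) = √n is O(√n), while g(n) = 2ⁿ is O(2ⁿ).
Since O(√n) grows slower than O(2ⁿ), f(n) is dominated.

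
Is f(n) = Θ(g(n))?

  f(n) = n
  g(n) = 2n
True

f(n) = n and g(n) = 2n are both O(n).
Since they have the same asymptotic growth rate, f(n) = Θ(g(n)) is true.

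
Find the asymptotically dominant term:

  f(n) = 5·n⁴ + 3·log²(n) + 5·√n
5·n⁴

Looking at each term:
  - 5·n⁴ is O(n⁴)
  - 3·log²(n) is O(log² n)
  - 5·√n is O(√n)

The term 5·n⁴ (O(n⁴)) grows fastest and dominates all others.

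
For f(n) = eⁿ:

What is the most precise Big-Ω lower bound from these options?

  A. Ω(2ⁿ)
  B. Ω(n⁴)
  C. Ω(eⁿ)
C

f(n) = eⁿ is Ω(eⁿ).
All listed options are valid Big-Ω bounds (lower bounds),
but Ω(eⁿ) is the tightest (largest valid bound).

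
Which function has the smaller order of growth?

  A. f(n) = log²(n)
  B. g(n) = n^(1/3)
A

f(n) = log²(n) is O(log² n), while g(n) = n^(1/3) is O(n^(1/3)).
Since O(log² n) grows slower than O(n^(1/3)), f(n) is dominated.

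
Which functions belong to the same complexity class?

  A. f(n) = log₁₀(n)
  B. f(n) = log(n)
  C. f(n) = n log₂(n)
A and B

Examining each function:
  A. log₁₀(n) is O(log n)
  B. log(n) is O(log n)
  C. n log₂(n) is O(n log n)

Functions A and B both have the same complexity class.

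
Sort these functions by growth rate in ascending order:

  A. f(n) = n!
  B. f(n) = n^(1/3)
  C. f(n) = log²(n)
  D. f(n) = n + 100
C < B < D < A

Comparing growth rates:
C = log²(n) is O(log² n)
B = n^(1/3) is O(n^(1/3))
D = n + 100 is O(n)
A = n! is O(n!)

Therefore, the order from slowest to fastest is: C < B < D < A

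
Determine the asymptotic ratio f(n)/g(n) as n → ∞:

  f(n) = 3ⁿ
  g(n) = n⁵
∞

Since 3ⁿ (O(3ⁿ)) grows faster than n⁵ (O(n⁵)),
the ratio f(n)/g(n) → ∞ as n → ∞.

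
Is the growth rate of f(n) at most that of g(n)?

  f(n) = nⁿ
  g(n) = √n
False

f(n) = nⁿ is O(nⁿ), and g(n) = √n is O(√n).
Since O(nⁿ) grows faster than O(√n), f(n) = O(g(n)) is false.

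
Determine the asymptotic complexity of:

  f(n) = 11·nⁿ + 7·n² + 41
O(nⁿ)

The dominant term in 11·nⁿ + 7·n² + 41 is 11·nⁿ, which is Θ(nⁿ).
Lower-order terms (7·n², 41) are asymptotically negligible.
Constants are absorbed, so the tightest bound is O(nⁿ).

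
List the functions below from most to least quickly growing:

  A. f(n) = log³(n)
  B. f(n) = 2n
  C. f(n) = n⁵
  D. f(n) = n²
C > D > B > A

Comparing growth rates:
C = n⁵ is O(n⁵)
D = n² is O(n²)
B = 2n is O(n)
A = log³(n) is O(log³ n)

Therefore, the order from fastest to slowest is: C > D > B > A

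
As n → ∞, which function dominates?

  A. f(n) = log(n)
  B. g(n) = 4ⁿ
B

f(n) = log(n) is O(log n), while g(n) = 4ⁿ is O(4ⁿ).
Since O(4ⁿ) grows faster than O(log n), g(n) dominates.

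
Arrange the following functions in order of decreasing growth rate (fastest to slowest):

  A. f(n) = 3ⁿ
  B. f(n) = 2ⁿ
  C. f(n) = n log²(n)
A > B > C

Comparing growth rates:
A = 3ⁿ is O(3ⁿ)
B = 2ⁿ is O(2ⁿ)
C = n log²(n) is O(n log² n)

Therefore, the order from fastest to slowest is: A > B > C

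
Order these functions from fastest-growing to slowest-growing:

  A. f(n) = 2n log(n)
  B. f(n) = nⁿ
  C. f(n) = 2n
B > A > C

Comparing growth rates:
B = nⁿ is O(nⁿ)
A = 2n log(n) is O(n log n)
C = 2n is O(n)

Therefore, the order from fastest to slowest is: B > A > C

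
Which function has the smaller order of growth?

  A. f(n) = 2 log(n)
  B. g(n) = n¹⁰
A

f(n) = 2 log(n) is O(log n), while g(n) = n¹⁰ is O(n¹⁰).
Since O(log n) grows slower than O(n¹⁰), f(n) is dominated.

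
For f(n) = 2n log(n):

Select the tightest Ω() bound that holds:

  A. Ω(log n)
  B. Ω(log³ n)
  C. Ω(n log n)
C

f(n) = 2n log(n) is Ω(n log n).
All listed options are valid Big-Ω bounds (lower bounds),
but Ω(n log n) is the tightest (largest valid bound).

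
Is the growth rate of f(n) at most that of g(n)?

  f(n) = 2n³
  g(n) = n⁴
True

f(n) = 2n³ is O(n³), and g(n) = n⁴ is O(n⁴).
Since O(n³) ⊆ O(n⁴) (f grows no faster than g), f(n) = O(g(n)) is true.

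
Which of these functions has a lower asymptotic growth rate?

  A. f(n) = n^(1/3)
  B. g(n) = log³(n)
B

f(n) = n^(1/3) is O(n^(1/3)), while g(n) = log³(n) is O(log³ n).
Since O(log³ n) grows slower than O(n^(1/3)), g(n) is dominated.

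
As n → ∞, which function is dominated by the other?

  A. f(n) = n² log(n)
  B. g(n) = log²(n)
B

f(n) = n² log(n) is O(n² log n), while g(n) = log²(n) is O(log² n).
Since O(log² n) grows slower than O(n² log n), g(n) is dominated.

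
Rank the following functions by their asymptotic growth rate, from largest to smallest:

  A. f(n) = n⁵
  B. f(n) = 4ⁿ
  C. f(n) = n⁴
B > A > C

Comparing growth rates:
B = 4ⁿ is O(4ⁿ)
A = n⁵ is O(n⁵)
C = n⁴ is O(n⁴)

Therefore, the order from fastest to slowest is: B > A > C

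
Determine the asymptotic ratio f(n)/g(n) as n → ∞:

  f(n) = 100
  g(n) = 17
100/17

Since 100 and 17 have the same growth rate (O(1)),
the ratio converges to a constant: 100/17.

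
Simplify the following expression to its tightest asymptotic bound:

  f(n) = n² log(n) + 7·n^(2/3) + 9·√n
Θ(n² log n)

Order the terms by growth rate: 9·√n ≺ 7·n^(2/3) ≺ n² log(n).
The fastest-growing term n² log(n) dominates as n → ∞; dropping its constant factor gives Θ(n² log n).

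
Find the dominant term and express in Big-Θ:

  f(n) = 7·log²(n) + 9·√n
Θ(√n)

Order the terms by growth rate: 7·log²(n) ≺ 9·√n.
The fastest-growing term 9·√n dominates as n → ∞; dropping its constant factor gives Θ(√n).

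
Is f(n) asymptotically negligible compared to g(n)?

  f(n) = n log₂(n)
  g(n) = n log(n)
False

f(n) = n log₂(n) is O(n log n), and g(n) = n log(n) is O(n log n).
Since they have the same growth rate, f(n) = o(g(n)) is false.
(f = o(g) requires f to grow strictly slower, not equal.)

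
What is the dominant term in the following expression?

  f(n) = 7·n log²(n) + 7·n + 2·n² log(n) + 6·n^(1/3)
2·n² log(n)

Looking at each term:
  - 7·n log²(n) is O(n log² n)
  - 7·n is O(n)
  - 2·n² log(n) is O(n² log n)
  - 6·n^(1/3) is O(n^(1/3))

The term 2·n² log(n) (O(n² log n)) grows fastest and dominates all others.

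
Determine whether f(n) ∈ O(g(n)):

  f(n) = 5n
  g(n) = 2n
True

f(n) = 5n and g(n) = 2n are both O(n).
Big-O permits equal growth rates (f ≤ c·g for some c), so f(n) = O(g(n)) is true.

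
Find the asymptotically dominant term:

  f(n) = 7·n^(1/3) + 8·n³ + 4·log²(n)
8·n³

Looking at each term:
  - 7·n^(1/3) is O(n^(1/3))
  - 8·n³ is O(n³)
  - 4·log²(n) is O(log² n)

The term 8·n³ (O(n³)) grows fastest and dominates all others.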